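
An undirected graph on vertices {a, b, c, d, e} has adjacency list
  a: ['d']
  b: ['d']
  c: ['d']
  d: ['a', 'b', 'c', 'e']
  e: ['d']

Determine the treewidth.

1

A width-1 tree decomposition is:
Bags: B1 = {d, e}  B2 = {a, d}  B3 = {b, d}  B4 = {c, d}
Tree: B1–B2, B2–B3, B1–B4
The largest bag has 2 vertices, giving width 1; this decomposition certifies tw(G) ≤ 1. Since G has at least one edge (e.g. e–d), it is not an edgeless graph, so tw(G) ≥ 1. The upper and lower bounds meet at 1, so that is the treewidth.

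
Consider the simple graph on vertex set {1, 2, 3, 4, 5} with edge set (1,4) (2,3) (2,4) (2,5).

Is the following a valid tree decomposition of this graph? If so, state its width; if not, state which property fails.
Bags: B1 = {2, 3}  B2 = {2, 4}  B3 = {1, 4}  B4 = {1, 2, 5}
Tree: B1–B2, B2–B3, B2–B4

No — bags containing vertex 1 are not connected in the tree.

A tree decomposition must satisfy three properties: every vertex lies in some bag; for every edge, both endpoints lie together in some bag; and for every vertex, the bags containing it form a connected subtree. Here bags containing vertex 1 are not connected in the tree, so the decomposition is invalid.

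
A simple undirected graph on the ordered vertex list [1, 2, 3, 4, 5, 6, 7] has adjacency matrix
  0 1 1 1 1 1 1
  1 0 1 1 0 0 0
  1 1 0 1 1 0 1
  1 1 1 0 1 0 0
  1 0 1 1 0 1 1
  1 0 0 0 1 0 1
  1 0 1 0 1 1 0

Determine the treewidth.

3

A width-3 tree decomposition is:
Bags: B1 = {1, 3, 4, 5}  B2 = {1, 2, 3, 4}  B3 = {1, 3, 5, 7}  B4 = {1, 5, 6, 7}
Tree: B1–B2, B1–B3, B3–B4
The largest bag has 4 vertices, giving width 3; this decomposition certifies tw(G) ≤ 3. Conversely, {1, 2, 3, 4} is a clique of size 4, and the vertices of any clique must share a bag in every tree decomposition; so some bag has ≥ 4 vertices and tw(G) ≥ 3. The upper and lower bounds meet at 3, so that is the treewidth.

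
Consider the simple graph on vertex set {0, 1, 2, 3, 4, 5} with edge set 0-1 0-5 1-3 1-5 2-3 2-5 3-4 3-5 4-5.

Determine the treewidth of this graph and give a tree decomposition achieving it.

Treewidth 2.
One optimal decomposition is:
Bags: B1 = {1, 3, 5}  B2 = {3, 4, 5}  B3 = {0, 1, 5}  B4 = {2, 3, 5}
Tree: B1–B2, B1–B3, B2–B4

Each bag holds 3 vertices, so the decomposition has width 2, which upper-bounds the treewidth. For the lower bound, the 3 vertices {0, 1, 5} are pairwise adjacent, and any tree decomposition puts a clique entirely inside one bag — forcing width ≥ 2. Therefore the treewidth is 2.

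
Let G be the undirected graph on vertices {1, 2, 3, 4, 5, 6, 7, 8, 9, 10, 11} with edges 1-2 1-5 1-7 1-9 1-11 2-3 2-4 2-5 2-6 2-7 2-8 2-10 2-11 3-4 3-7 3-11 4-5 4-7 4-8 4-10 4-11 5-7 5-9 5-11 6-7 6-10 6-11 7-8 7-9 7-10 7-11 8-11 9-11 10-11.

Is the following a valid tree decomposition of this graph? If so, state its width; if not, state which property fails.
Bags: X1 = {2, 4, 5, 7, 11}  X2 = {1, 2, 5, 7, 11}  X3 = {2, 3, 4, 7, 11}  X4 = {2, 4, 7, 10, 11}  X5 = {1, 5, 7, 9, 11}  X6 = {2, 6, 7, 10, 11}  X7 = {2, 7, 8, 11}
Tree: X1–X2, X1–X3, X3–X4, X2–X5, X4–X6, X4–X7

No — edge (4,8) lies in no bag.

A tree decomposition must satisfy three properties: every vertex lies in some bag; for every edge, both endpoints lie together in some bag; and for every vertex, the bags containing it form a connected subtree. Here edge (4,8) lies in no bag, so the decomposition is invalid.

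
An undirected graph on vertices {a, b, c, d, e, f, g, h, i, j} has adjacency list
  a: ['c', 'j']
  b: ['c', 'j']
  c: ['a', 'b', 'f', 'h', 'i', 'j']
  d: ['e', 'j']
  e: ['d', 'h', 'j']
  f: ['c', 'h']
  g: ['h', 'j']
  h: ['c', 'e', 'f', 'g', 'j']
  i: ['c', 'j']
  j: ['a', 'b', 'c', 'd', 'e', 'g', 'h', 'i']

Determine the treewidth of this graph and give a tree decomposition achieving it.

Treewidth 2.
One optimal decomposition is:
Bags: B1 = {c, h, j}  B2 = {e, h, j}  B3 = {d, e, j}  B4 = {c, f, h}  B5 = {b, c, j}  B6 = {a, c, j}  B7 = {c, i, j}  B8 = {g, h, j}
Tree: B1–B2, B2–B3, B1–B4, B1–B5, B5–B6, B1–B7, B1–B8

Each bag holds 3 vertices, so the decomposition has width 2, which upper-bounds the treewidth. For the lower bound, the 3 vertices {d, e, j} are pairwise adjacent, and any tree decomposition puts a clique entirely inside one bag — forcing width ≥ 2. Hence tw(G) = 2 exactly.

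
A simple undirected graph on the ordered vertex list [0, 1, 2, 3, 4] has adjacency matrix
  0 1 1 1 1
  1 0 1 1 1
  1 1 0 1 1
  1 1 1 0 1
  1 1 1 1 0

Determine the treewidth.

4

A width-4 tree decomposition is:
Bags: B1 = {0, 1, 2, 3, 4}
Tree: (single bag)
A single bag containing all 5 vertices is trivially a valid decomposition of width 4. For the lower bound, the 5 vertices {0, 1, 2, 3, 4} are pairwise adjacent, and any tree decomposition puts a clique entirely inside one bag — forcing width ≥ 4. Hence tw(G) = 4 exactly.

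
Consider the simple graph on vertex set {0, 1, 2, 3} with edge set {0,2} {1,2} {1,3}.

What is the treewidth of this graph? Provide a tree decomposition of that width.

The largest bag has 2 vertices, giving width 1; this decomposition certifies tw(G) ≤ 1. G has an edge, so its treewidth is at least 1. Combining the bounds, tw(G) = 1.

Treewidth 1.
One such decomposition:
Bags: B1 = {1, 2}  B2 = {1, 3}  B3 = {0, 2}
Tree: B1–B2, B1–B3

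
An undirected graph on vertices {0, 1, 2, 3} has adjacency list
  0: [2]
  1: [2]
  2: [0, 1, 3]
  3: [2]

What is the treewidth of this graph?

1

A width-1 tree decomposition is:
Bags: B1 = {2, 3}  B2 = {0, 2}  B3 = {1, 2}
Tree: B1–B2, B1–B3
The largest bag has 2 vertices, giving width 1; this decomposition certifies tw(G) ≤ 1. Any graph with an edge has treewidth ≥ 1, and G has the edge 2–3. Hence tw(G) = 1 exactly.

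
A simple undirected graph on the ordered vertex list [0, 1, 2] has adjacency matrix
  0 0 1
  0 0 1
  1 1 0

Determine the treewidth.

A width-1 tree decomposition is:
Bags: B1 = {1, 2}  B2 = {0, 2}
Tree: B1–B2
The largest bag has 2 vertices, giving width 1; this decomposition certifies tw(G) ≤ 1. Any graph with an edge has treewidth ≥ 1, and G has the edge 2–1. Therefore the treewidth is 1.

1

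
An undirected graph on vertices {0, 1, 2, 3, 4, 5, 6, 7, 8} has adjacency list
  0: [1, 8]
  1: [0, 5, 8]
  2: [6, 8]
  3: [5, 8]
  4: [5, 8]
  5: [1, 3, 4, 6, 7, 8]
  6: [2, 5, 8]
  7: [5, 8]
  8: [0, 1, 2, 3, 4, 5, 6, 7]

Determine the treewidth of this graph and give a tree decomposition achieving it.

Treewidth 2.
One such decomposition:
Bags: B1 = {5, 7, 8}  B2 = {1, 5, 8}  B3 = {4, 5, 8}  B4 = {5, 6, 8}  B5 = {3, 5, 8}  B6 = {0, 1, 8}  B7 = {2, 6, 8}
Tree: B1–B2, B2–B3, B1–B4, B2–B5, B2–B6, B4–B7

The largest bag has 3 vertices, giving width 2; this decomposition certifies tw(G) ≤ 2. On the other hand G contains the 3-clique {0, 1, 8}. A clique must lie in a single bag of any decomposition, so no decomposition can have width below 2. The upper and lower bounds meet at 2, so that is the treewidth.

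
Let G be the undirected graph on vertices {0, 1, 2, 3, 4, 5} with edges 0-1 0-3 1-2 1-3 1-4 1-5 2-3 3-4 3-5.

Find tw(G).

2

A width-2 tree decomposition is:
Bags: B1 = {1, 3, 5}  B2 = {1, 3, 4}  B3 = {1, 2, 3}  B4 = {0, 1, 3}
Tree: B1–B2, B2–B3, B2–B4
Every bag has size at most 3, so the width is 3 − 1 = 2 and tw(G) ≤ 2. Conversely, {0, 1, 3} is a clique of size 3, and the vertices of any clique must share a bag in every tree decomposition; so some bag has ≥ 3 vertices and tw(G) ≥ 2. The upper and lower bounds meet at 2, so that is the treewidth.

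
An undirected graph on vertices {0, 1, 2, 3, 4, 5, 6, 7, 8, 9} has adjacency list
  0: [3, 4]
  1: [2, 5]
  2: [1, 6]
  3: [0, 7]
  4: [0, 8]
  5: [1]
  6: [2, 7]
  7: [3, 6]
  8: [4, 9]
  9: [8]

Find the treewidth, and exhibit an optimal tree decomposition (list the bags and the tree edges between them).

Treewidth 1.
One optimal decomposition is:
Bags: B1 = {8, 9}  B2 = {4, 8}  B3 = {0, 4}  B4 = {0, 3}  B5 = {3, 7}  B6 = {6, 7}  B7 = {2, 6}  B8 = {1, 2}  B9 = {1, 5}
Tree: B1–B2, B2–B3, B3–B4, B4–B5, B5–B6, B6–B7, B7–B8, B8–B9

Each bag holds 2 vertices, so the decomposition has width 1, which upper-bounds the treewidth. G has an edge, so its treewidth is at least 1. Hence tw(G) = 1 exactly.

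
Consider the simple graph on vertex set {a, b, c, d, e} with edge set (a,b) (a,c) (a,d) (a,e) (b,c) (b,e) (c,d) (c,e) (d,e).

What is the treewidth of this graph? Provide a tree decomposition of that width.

Treewidth 3.
Bags: B1 = {a, b, c, e}  B2 = {a, c, d, e}
Tree: B1–B2

Each bag holds 4 vertices, so the decomposition has width 3, which upper-bounds the treewidth. Conversely, {a, c, d, e} is a clique of size 4, and the vertices of any clique must share a bag in every tree decomposition; so some bag has ≥ 4 vertices and tw(G) ≥ 3. Hence tw(G) = 3 exactly.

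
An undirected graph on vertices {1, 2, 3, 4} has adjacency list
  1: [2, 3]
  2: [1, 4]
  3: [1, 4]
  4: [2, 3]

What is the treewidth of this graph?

A width-2 tree decomposition is:
Bags: B1 = {1, 2, 4}  B2 = {1, 3, 4}
Tree: B1–B2
Every bag has size at most 3, so the width is 3 − 1 = 2 and tw(G) ≤ 2. For the lower bound, G contains the cycle 1–2–4–3–1, so G is not a forest; only forests have treewidth ≤ 1, hence tw(G) ≥ 2. Combining the bounds, tw(G) = 2.

2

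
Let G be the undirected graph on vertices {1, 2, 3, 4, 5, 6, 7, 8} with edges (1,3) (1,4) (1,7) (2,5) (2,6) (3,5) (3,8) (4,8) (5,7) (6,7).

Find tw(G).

A width-2 tree decomposition is:
Bags: B1 = {3, 4, 8}  B2 = {1, 3, 4}  B3 = {1, 3, 5}  B4 = {1, 5, 7}  B5 = {2, 5, 7}  B6 = {2, 6, 7}
Tree: B1–B2, B2–B3, B3–B4, B4–B5, B5–B6
Each bag holds 3 vertices, so the decomposition has width 2, which upper-bounds the treewidth. For the lower bound, G contains the cycle 8–4–1–3–8, so G is not a forest; only forests have treewidth ≤ 1, hence tw(G) ≥ 2. Hence tw(G) = 2 exactly.

2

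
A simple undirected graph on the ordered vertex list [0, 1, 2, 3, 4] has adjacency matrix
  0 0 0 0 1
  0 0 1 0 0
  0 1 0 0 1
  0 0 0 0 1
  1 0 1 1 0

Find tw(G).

A width-1 tree decomposition is:
Bags: B1 = {2, 4}  B2 = {0, 4}  B3 = {1, 2}  B4 = {3, 4}
Tree: B1–B2, B1–B3, B1–B4
Each bag holds 2 vertices, so the decomposition has width 1, which upper-bounds the treewidth. G has an edge, so its treewidth is at least 1. Hence tw(G) = 1 exactly.

1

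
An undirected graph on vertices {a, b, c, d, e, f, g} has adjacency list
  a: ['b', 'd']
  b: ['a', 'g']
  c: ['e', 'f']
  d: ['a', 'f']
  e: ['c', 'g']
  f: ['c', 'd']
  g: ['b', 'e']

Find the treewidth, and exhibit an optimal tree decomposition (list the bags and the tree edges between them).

Treewidth 2.
One such decomposition:
Bags: B1 = {a, d, f}  B2 = {a, b, f}  B3 = {b, f, g}  B4 = {e, f, g}  B5 = {c, e, f}
Tree: B1–B2, B2–B3, B3–B4, B4–B5

The largest bag has 3 vertices, giving width 2; this decomposition certifies tw(G) ≤ 2. For the lower bound, G contains the cycle f–d–a–b–g–e–c–f, so G is not a forest; only forests have treewidth ≤ 1, hence tw(G) ≥ 2. Therefore the treewidth is 2.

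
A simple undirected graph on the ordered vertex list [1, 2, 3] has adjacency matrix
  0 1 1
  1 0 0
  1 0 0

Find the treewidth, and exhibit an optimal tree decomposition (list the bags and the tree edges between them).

Each bag holds 2 vertices, so the decomposition has width 1, which upper-bounds the treewidth. Since G has at least one edge (e.g. 1–2), it is not an edgeless graph, so tw(G) ≥ 1. The upper and lower bounds meet at 1, so that is the treewidth.

Treewidth 1.
Bags: B1 = {1, 2}  B2 = {1, 3}
Tree: B1–B2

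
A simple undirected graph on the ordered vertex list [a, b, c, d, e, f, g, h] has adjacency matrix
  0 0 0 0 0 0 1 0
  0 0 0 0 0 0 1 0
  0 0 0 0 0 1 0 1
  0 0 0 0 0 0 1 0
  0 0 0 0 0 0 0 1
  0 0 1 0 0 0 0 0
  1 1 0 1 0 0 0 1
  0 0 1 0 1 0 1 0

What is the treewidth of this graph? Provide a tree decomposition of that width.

Each bag holds 2 vertices, so the decomposition has width 1, which upper-bounds the treewidth. Any graph with an edge has treewidth ≥ 1, and G has the edge b–g. The upper and lower bounds meet at 1, so that is the treewidth.

Treewidth 1.
One optimal decomposition is:
Bags: B1 = {b, g}  B2 = {g, h}  B3 = {e, h}  B4 = {c, h}  B5 = {c, f}  B6 = {d, g}  B7 = {a, g}
Tree: B1–B2, B2–B3, B3–B4, B4–B5, B2–B6, B6–B7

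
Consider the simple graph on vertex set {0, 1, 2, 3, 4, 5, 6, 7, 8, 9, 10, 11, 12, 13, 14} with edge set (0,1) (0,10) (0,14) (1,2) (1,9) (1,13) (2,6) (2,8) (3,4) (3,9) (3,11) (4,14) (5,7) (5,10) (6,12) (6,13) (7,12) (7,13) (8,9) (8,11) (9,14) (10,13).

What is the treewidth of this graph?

A width-3 tree decomposition is:
Bags: B1 = {5, 7, 10, 12}  B2 = {7, 10, 12, 13}  B3 = {6, 10, 12, 13}  B4 = {0, 6, 10, 13}  B5 = {0, 1, 6, 13}  B6 = {0, 1, 2, 6}  B7 = {0, 1, 2, 14}  B8 = {1, 2, 9, 14}  B9 = {2, 8, 9, 14}  B10 = {4, 8, 9, 14}  B11 = {3, 4, 8, 9}  B12 = {3, 4, 8, 11}
Tree: B1–B2, B2–B3, B3–B4, B4–B5, B5–B6, B6–B7, B7–B8, B8–B9, B9–B10, B10–B11, B11–B12
The largest bag has 4 vertices, giving width 3; this decomposition certifies tw(G) ≤ 3. For the lower bound: the 4 vertex sets {5,7,12}, {10}, {13}, {0,1,2,6} are disjoint, each induces a connected subgraph, and every pair is joined by at least one edge of G. Contracting each set to a single vertex therefore yields K_{4} as a minor, and since treewidth is minor-monotone, tw(G) ≥ tw(K_{4}) = 3. Combining the bounds, tw(G) = 3.

3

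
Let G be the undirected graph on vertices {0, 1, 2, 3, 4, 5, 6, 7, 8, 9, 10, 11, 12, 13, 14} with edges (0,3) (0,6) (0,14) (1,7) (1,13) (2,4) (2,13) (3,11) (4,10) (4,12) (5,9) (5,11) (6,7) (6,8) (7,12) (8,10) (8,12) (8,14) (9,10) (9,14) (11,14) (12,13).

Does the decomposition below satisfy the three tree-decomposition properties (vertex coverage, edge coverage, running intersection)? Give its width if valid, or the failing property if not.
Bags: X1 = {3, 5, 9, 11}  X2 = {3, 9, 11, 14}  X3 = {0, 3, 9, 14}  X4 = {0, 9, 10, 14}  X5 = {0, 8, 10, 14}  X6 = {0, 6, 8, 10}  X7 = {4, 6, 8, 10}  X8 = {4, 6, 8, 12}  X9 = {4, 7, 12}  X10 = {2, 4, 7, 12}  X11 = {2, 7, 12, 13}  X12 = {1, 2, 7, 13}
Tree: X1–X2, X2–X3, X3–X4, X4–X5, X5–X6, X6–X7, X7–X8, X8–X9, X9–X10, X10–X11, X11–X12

No — edge (6,7) lies in no bag.

A tree decomposition must satisfy three properties: every vertex lies in some bag; for every edge, both endpoints lie together in some bag; and for every vertex, the bags containing it form a connected subtree. Here edge (6,7) lies in no bag, so the decomposition is invalid.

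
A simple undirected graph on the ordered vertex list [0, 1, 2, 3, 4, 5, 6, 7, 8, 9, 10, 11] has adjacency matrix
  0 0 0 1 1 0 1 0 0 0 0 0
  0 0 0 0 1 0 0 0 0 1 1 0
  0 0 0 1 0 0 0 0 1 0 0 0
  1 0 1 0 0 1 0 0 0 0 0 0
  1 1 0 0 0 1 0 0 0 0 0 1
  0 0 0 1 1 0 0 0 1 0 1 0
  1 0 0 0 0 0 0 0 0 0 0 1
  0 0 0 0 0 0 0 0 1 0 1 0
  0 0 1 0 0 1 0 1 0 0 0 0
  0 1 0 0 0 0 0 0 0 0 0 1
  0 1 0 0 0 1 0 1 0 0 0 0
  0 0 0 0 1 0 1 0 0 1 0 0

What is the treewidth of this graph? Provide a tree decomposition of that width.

Treewidth 3.
Bags: B1 = {2, 7, 8, 10}  B2 = {2, 5, 8, 10}  B3 = {2, 3, 5, 10}  B4 = {1, 3, 5, 10}  B5 = {1, 3, 4, 5}  B6 = {0, 1, 3, 4}  B7 = {0, 1, 4, 9}  B8 = {0, 4, 9, 11}  B9 = {0, 6, 9, 11}
Tree: B1–B2, B2–B3, B3–B4, B4–B5, B5–B6, B6–B7, B7–B8, B8–B9

Each bag holds 4 vertices, so the decomposition has width 3, which upper-bounds the treewidth. For the lower bound: the 4 vertex sets {2,7,8}, {10}, {5}, {0,1,3,4} are disjoint, each induces a connected subgraph, and every pair is joined by at least one edge of G. Contracting each set to a single vertex therefore yields K_{4} as a minor, and since treewidth is minor-monotone, tw(G) ≥ tw(K_{4}) = 3. Therefore the treewidth is 3.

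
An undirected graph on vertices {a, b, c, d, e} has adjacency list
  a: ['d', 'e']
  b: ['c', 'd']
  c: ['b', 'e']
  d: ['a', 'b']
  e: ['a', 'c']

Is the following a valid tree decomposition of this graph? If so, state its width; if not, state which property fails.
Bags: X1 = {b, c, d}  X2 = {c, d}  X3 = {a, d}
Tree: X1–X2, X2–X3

A tree decomposition must satisfy three properties: every vertex lies in some bag; for every edge, both endpoints lie together in some bag; and for every vertex, the bags containing it form a connected subtree. Here vertex e appears in no bag, so the decomposition is invalid.

No — vertex e appears in no bag.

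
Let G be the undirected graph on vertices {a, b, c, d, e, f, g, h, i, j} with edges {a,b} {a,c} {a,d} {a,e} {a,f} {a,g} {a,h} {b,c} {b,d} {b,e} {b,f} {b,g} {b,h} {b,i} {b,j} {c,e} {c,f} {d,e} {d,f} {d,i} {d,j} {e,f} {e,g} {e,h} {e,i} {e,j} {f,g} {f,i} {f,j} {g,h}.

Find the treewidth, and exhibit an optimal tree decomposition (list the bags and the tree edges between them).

Treewidth 4.
One such decomposition:
Bags: B1 = {a, b, e, g, h}  B2 = {a, b, e, f, g}  B3 = {a, b, d, e, f}  B4 = {a, b, c, e, f}  B5 = {b, d, e, f, j}  B6 = {b, d, e, f, i}
Tree: B1–B2, B2–B3, B3–B4, B3–B5, B3–B6

The largest bag has 5 vertices, giving width 4; this decomposition certifies tw(G) ≤ 4. On the other hand G contains the 5-clique {a, b, e, g, h}. A clique must lie in a single bag of any decomposition, so no decomposition can have width below 4. Combining the bounds, tw(G) = 4.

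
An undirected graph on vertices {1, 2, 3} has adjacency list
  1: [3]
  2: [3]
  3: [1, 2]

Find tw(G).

1

A width-1 tree decomposition is:
Bags: B1 = {1, 3}  B2 = {2, 3}
Tree: B1–B2
Each bag holds 2 vertices, so the decomposition has width 1, which upper-bounds the treewidth. Since G has at least one edge (e.g. 1–3), it is not an edgeless graph, so tw(G) ≥ 1. Hence tw(G) = 1 exactly.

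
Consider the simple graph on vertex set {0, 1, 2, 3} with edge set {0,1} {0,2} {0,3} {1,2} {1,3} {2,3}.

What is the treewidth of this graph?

3

A width-3 tree decomposition is:
Bags: B1 = {0, 1, 2, 3}
Tree: (single bag)
A single bag containing all 4 vertices is trivially a valid decomposition of width 3. For the lower bound, the 4 vertices {0, 1, 2, 3} are pairwise adjacent, and any tree decomposition puts a clique entirely inside one bag — forcing width ≥ 3. Therefore the treewidth is 3.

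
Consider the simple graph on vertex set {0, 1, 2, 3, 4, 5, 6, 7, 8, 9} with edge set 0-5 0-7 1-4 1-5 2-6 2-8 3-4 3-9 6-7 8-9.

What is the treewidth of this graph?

A width-2 tree decomposition is:
Bags: B1 = {0, 1, 5}  B2 = {0, 1, 4}  B3 = {0, 3, 4}  B4 = {0, 3, 9}  B5 = {0, 8, 9}  B6 = {0, 2, 8}  B7 = {0, 2, 6}  B8 = {0, 6, 7}
Tree: B1–B2, B2–B3, B3–B4, B4–B5, B5–B6, B6–B7, B7–B8
The largest bag has 3 vertices, giving width 2; this decomposition certifies tw(G) ≤ 2. Since 0–5–1–4–3–9–8–2–6–7–0 is a cycle in G, G is not acyclic. Forests are exactly the graphs of treewidth ≤ 1, so tw(G) ≥ 2. Therefore the treewidth is 2.

2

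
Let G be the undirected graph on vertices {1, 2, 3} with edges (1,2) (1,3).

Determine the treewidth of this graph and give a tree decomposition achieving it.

Treewidth 1.
One optimal decomposition is:
Bags: B1 = {1, 2}  B2 = {1, 3}
Tree: B1–B2

Each bag holds 2 vertices, so the decomposition has width 1, which upper-bounds the treewidth. Since G has at least one edge (e.g. 1–2), it is not an edgeless graph, so tw(G) ≥ 1. Hence tw(G) = 1 exactly.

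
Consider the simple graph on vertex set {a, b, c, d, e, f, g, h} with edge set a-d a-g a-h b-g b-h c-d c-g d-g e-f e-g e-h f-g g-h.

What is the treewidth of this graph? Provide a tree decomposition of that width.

Every bag has size at most 3, so the width is 3 − 1 = 2 and tw(G) ≤ 2. On the other hand G contains the 3-clique {c, d, g}. A clique must lie in a single bag of any decomposition, so no decomposition can have width below 2. Hence tw(G) = 2 exactly.

Treewidth 2.
One optimal decomposition is:
Bags: B1 = {a, g, h}  B2 = {a, d, g}  B3 = {c, d, g}  B4 = {b, g, h}  B5 = {e, g, h}  B6 = {e, f, g}
Tree: B1–B2, B2–B3, B1–B4, B4–B5, B5–B6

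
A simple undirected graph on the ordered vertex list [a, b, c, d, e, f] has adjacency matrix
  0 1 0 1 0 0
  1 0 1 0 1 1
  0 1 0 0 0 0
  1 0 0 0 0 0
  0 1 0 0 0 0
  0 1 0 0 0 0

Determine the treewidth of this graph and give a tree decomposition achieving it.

The largest bag has 2 vertices, giving width 1; this decomposition certifies tw(G) ≤ 1. Since G has at least one edge (e.g. d–a), it is not an edgeless graph, so tw(G) ≥ 1. Hence tw(G) = 1 exactly.

Treewidth 1.
One optimal decomposition is:
Bags: B1 = {a, d}  B2 = {a, b}  B3 = {b, c}  B4 = {b, f}  B5 = {b, e}
Tree: B1–B2, B2–B3, B3–B4, B3–B5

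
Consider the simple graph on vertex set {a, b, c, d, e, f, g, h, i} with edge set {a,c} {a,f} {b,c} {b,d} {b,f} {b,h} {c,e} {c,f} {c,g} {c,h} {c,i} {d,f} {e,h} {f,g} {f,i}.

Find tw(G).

2

A width-2 tree decomposition is:
Bags: B1 = {c, f, g}  B2 = {b, c, f}  B3 = {a, c, f}  B4 = {b, d, f}  B5 = {b, c, h}  B6 = {c, f, i}  B7 = {c, e, h}
Tree: B1–B2, B2–B3, B2–B4, B2–B5, B1–B6, B5–B7
Each bag holds 3 vertices, so the decomposition has width 2, which upper-bounds the treewidth. For the lower bound, the 3 vertices {b, d, f} are pairwise adjacent, and any tree decomposition puts a clique entirely inside one bag — forcing width ≥ 2. Therefore the treewidth is 2.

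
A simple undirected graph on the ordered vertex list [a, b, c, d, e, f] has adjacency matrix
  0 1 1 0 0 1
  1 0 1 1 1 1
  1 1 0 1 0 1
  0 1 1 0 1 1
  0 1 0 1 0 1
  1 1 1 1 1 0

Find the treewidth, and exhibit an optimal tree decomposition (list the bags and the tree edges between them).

The largest bag has 4 vertices, giving width 3; this decomposition certifies tw(G) ≤ 3. Conversely, {b, d, e, f} is a clique of size 4, and the vertices of any clique must share a bag in every tree decomposition; so some bag has ≥ 4 vertices and tw(G) ≥ 3. Therefore the treewidth is 3.

Treewidth 3.
Bags: B1 = {a, b, c, f}  B2 = {b, c, d, f}  B3 = {b, d, e, f}
Tree: B1–B2, B2–B3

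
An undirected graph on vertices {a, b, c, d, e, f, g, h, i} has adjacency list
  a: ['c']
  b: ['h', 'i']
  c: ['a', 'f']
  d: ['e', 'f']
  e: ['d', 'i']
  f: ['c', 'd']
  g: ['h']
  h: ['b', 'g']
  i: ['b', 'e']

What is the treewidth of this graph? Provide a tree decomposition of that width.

The largest bag has 2 vertices, giving width 1; this decomposition certifies tw(G) ≤ 1. G has an edge, so its treewidth is at least 1. Combining the bounds, tw(G) = 1.

Treewidth 1.
One optimal decomposition is:
Bags: B1 = {a, c}  B2 = {c, f}  B3 = {d, f}  B4 = {d, e}  B5 = {e, i}  B6 = {b, i}  B7 = {b, h}  B8 = {g, h}
Tree: B1–B2, B2–B3, B3–B4, B4–B5, B5–B6, B6–B7, B7–B8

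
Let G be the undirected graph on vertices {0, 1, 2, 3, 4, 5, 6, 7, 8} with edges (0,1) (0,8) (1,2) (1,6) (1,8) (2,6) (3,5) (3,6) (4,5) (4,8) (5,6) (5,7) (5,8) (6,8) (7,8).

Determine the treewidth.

A width-2 tree decomposition is:
Bags: B1 = {1, 6, 8}  B2 = {5, 6, 8}  B3 = {4, 5, 8}  B4 = {3, 5, 6}  B5 = {0, 1, 8}  B6 = {1, 2, 6}  B7 = {5, 7, 8}
Tree: B1–B2, B2–B3, B2–B4, B1–B5, B1–B6, B2–B7
The largest bag has 3 vertices, giving width 2; this decomposition certifies tw(G) ≤ 2. For the lower bound, the 3 vertices {0, 1, 8} are pairwise adjacent, and any tree decomposition puts a clique entirely inside one bag — forcing width ≥ 2. The upper and lower bounds meet at 2, so that is the treewidth.

2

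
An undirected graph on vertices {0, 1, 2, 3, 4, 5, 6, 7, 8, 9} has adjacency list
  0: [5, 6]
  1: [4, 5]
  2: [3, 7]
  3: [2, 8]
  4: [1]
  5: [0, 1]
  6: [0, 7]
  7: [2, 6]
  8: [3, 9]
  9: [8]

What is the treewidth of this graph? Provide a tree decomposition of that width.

Treewidth 1.
One optimal decomposition is:
Bags: B1 = {1, 4}  B2 = {1, 5}  B3 = {0, 5}  B4 = {0, 6}  B5 = {6, 7}  B6 = {2, 7}  B7 = {2, 3}  B8 = {3, 8}  B9 = {8, 9}
Tree: B1–B2, B2–B3, B3–B4, B4–B5, B5–B6, B6–B7, B7–B8, B8–B9

Every bag has size at most 2, so the width is 2 − 1 = 1 and tw(G) ≤ 1. G has an edge, so its treewidth is at least 1. Hence tw(G) = 1 exactly.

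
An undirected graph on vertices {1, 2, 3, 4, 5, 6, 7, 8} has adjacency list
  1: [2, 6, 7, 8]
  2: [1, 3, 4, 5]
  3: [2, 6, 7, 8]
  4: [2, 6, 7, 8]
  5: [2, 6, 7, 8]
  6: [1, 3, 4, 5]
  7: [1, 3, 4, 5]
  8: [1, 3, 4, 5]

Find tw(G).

A width-4 tree decomposition is:
Bags: B1 = {2, 3, 6, 7, 8}  B2 = {2, 4, 6, 7, 8}  B3 = {2, 5, 6, 7, 8}  B4 = {1, 2, 6, 7, 8}
Tree: B1–B2, B2–B3, B3–B4
Each bag holds 5 vertices, so the decomposition has width 4, which upper-bounds the treewidth. For the lower bound: the 5 vertex sets {3,8}, {4,6}, {2,5}, {7}, {1} are disjoint, each induces a connected subgraph, and every pair is joined by at least one edge of G. Contracting each set to a single vertex therefore yields K_{5} as a minor, and since treewidth is minor-monotone, tw(G) ≥ tw(K_{5}) = 4. The upper and lower bounds meet at 4, so that is the treewidth.

4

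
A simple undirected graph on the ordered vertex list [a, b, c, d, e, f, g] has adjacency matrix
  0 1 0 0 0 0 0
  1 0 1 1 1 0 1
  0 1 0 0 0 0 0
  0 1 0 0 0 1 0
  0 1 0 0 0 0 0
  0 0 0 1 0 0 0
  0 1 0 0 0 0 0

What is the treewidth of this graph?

A width-1 tree decomposition is:
Bags: B1 = {b, e}  B2 = {b, d}  B3 = {d, f}  B4 = {a, b}  B5 = {b, g}  B6 = {b, c}
Tree: B1–B2, B2–B3, B2–B4, B4–B5, B5–B6
The largest bag has 2 vertices, giving width 1; this decomposition certifies tw(G) ≤ 1. Since G has at least one edge (e.g. b–e), it is not an edgeless graph, so tw(G) ≥ 1. The upper and lower bounds meet at 1, so that is the treewidth.

1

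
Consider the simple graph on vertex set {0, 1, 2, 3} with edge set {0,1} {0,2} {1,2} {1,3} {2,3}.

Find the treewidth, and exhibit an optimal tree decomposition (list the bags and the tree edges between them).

Treewidth 2.
One such decomposition:
Bags: B1 = {1, 2, 3}  B2 = {0, 1, 2}
Tree: B1–B2

Every bag has size at most 3, so the width is 3 − 1 = 2 and tw(G) ≤ 2. For the lower bound, the 3 vertices {0, 1, 2} are pairwise adjacent, and any tree decomposition puts a clique entirely inside one bag — forcing width ≥ 2. Therefore the treewidth is 2.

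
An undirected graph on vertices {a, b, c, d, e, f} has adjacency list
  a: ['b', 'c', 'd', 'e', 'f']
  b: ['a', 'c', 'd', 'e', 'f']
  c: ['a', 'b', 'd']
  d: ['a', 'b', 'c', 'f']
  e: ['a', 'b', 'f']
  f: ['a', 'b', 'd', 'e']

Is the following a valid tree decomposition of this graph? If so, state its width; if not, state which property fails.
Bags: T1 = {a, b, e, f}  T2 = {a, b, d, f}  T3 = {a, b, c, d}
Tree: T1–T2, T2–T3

Yes; width 3.

Vertex coverage: the bags together contain {a, b, c, d, e, f}, the full vertex set. Edge coverage: each edge of G has both endpoints in at least one bag. Running intersection: for every vertex, the bags containing it form a connected subtree. All three properties hold, so this is a valid tree decomposition of width max|bag| − 1 = 3, and hence tw(G) ≤ 3.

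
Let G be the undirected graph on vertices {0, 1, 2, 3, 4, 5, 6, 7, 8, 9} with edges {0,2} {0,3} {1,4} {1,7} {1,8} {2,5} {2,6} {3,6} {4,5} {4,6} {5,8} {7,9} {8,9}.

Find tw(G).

2

A width-2 tree decomposition is:
Bags: B1 = {1, 7, 9}  B2 = {1, 8, 9}  B3 = {1, 4, 8}  B4 = {4, 5, 8}  B5 = {4, 5, 6}  B6 = {2, 5, 6}  B7 = {2, 3, 6}  B8 = {0, 2, 3}
Tree: B1–B2, B2–B3, B3–B4, B4–B5, B5–B6, B6–B7, B7–B8
Each bag holds 3 vertices, so the decomposition has width 2, which upper-bounds the treewidth. The edges 7–9–8–1–7 form a cycle, so G is not a tree and its treewidth is at least 2. Combining the bounds, tw(G) = 2.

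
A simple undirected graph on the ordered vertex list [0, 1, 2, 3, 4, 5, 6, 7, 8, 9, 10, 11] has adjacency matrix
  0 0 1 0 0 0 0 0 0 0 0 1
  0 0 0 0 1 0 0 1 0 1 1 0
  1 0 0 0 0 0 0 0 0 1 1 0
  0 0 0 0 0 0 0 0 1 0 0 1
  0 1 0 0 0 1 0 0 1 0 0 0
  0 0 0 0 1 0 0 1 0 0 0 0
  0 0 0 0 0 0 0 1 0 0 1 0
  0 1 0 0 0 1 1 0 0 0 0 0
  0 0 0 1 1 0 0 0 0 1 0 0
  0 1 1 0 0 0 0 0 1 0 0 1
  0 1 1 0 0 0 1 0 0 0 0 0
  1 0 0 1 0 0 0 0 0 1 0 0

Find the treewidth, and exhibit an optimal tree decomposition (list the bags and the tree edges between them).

Every bag has size at most 4, so the width is 4 − 1 = 3 and tw(G) ≤ 3. For the lower bound: the 4 vertex sets {5,6,7}, {4}, {1}, {2,8,9,10} are disjoint, each induces a connected subgraph, and every pair is joined by at least one edge of G. Contracting each set to a single vertex therefore yields K_{4} as a minor, and since treewidth is minor-monotone, tw(G) ≥ tw(K_{4}) = 3. Hence tw(G) = 3 exactly.

Treewidth 3.
One such decomposition:
Bags: B1 = {4, 5, 6, 7}  B2 = {1, 4, 6, 7}  B3 = {1, 4, 6, 10}  B4 = {1, 4, 8, 10}  B5 = {1, 8, 9, 10}  B6 = {2, 8, 9, 10}  B7 = {2, 3, 8, 9}  B8 = {2, 3, 9, 11}  B9 = {0, 2, 3, 11}
Tree: B1–B2, B2–B3, B3–B4, B4–B5, B5–B6, B6–B7, B7–B8, B8–B9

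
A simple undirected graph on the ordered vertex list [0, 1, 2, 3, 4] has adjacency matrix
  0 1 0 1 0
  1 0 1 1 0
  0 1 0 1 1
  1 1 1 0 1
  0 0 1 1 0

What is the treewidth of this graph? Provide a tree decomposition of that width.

Treewidth 2.
Bags: B1 = {1, 2, 3}  B2 = {2, 3, 4}  B3 = {0, 1, 3}
Tree: B1–B2, B1–B3

The largest bag has 3 vertices, giving width 2; this decomposition certifies tw(G) ≤ 2. For the lower bound, the 3 vertices {0, 1, 3} are pairwise adjacent, and any tree decomposition puts a clique entirely inside one bag — forcing width ≥ 2. Therefore the treewidth is 2.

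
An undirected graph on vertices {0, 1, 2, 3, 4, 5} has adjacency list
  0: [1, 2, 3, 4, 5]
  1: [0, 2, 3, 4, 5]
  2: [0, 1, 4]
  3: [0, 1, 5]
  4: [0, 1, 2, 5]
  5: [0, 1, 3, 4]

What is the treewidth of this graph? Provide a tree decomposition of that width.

Treewidth 3.
One such decomposition:
Bags: B1 = {0, 1, 3, 5}  B2 = {0, 1, 4, 5}  B3 = {0, 1, 2, 4}
Tree: B1–B2, B2–B3

Every bag has size at most 4, so the width is 4 − 1 = 3 and tw(G) ≤ 3. Conversely, {0, 1, 3, 5} is a clique of size 4, and the vertices of any clique must share a bag in every tree decomposition; so some bag has ≥ 4 vertices and tw(G) ≥ 3. Combining the bounds, tw(G) = 3.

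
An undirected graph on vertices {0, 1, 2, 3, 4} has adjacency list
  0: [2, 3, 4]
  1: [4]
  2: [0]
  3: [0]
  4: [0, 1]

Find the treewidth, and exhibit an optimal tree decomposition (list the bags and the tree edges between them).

Treewidth 1.
One such decomposition:
Bags: B1 = {0, 4}  B2 = {0, 3}  B3 = {0, 2}  B4 = {1, 4}
Tree: B1–B2, B1–B3, B1–B4

Every bag has size at most 2, so the width is 2 − 1 = 1 and tw(G) ≤ 1. Any graph with an edge has treewidth ≥ 1, and G has the edge 0–4. Hence tw(G) = 1 exactly.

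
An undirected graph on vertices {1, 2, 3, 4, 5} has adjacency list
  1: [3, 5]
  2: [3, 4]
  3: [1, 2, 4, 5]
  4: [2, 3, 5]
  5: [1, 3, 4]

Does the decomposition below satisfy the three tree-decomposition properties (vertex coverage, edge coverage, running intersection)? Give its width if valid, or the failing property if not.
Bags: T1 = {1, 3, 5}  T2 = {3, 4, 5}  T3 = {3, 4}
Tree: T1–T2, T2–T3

A tree decomposition must satisfy three properties: every vertex lies in some bag; for every edge, both endpoints lie together in some bag; and for every vertex, the bags containing it form a connected subtree. Here vertex 2 appears in no bag, so the decomposition is invalid.

No — vertex 2 appears in no bag.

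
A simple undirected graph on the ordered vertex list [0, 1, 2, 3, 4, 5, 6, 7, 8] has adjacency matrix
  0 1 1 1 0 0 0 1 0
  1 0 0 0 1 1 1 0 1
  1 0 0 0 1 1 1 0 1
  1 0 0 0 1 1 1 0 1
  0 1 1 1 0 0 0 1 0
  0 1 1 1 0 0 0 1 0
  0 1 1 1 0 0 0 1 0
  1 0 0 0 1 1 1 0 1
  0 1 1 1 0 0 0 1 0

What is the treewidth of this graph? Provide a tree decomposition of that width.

Every bag has size at most 5, so the width is 5 − 1 = 4 and tw(G) ≤ 4. For the lower bound: the 5 vertex sets {2,8}, {0,1}, {6,7}, {3}, {5} are disjoint, each induces a connected subgraph, and every pair is joined by at least one edge of G. Contracting each set to a single vertex therefore yields K_{5} as a minor, and since treewidth is minor-monotone, tw(G) ≥ tw(K_{5}) = 4. Combining the bounds, tw(G) = 4.

Treewidth 4.
One such decomposition:
Bags: B1 = {1, 2, 3, 7, 8}  B2 = {0, 1, 2, 3, 7}  B3 = {1, 2, 3, 6, 7}  B4 = {1, 2, 3, 5, 7}  B5 = {1, 2, 3, 4, 7}
Tree: B1–B2, B2–B3, B3–B4, B4–B5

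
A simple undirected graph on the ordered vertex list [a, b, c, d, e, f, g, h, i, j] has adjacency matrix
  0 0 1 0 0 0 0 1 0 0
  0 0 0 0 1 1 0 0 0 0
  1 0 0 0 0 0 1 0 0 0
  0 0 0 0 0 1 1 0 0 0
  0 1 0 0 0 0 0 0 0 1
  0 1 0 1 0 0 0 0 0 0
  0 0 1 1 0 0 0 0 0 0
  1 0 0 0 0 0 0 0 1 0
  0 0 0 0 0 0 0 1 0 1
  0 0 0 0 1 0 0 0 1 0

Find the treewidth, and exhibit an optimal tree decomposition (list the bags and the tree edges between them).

Treewidth 2.
One optimal decomposition is:
Bags: B1 = {a, h, i}  B2 = {a, c, i}  B3 = {c, g, i}  B4 = {d, g, i}  B5 = {d, f, i}  B6 = {b, f, i}  B7 = {b, e, i}  B8 = {e, i, j}
Tree: B1–B2, B2–B3, B3–B4, B4–B5, B5–B6, B6–B7, B7–B8

Each bag holds 3 vertices, so the decomposition has width 2, which upper-bounds the treewidth. For the lower bound, G contains the cycle i–h–a–c–g–d–f–b–e–j–i, so G is not a forest; only forests have treewidth ≤ 1, hence tw(G) ≥ 2. The upper and lower bounds meet at 2, so that is the treewidth.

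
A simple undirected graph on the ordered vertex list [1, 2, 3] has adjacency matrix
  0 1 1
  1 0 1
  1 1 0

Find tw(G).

A width-2 tree decomposition is:
Bags: B1 = {1, 2, 3}
Tree: (single bag)
With just one bag of size 3, the width is 3 − 1 = 2, so tw(G) ≤ 2. Conversely, {1, 2, 3} is a clique of size 3, and the vertices of any clique must share a bag in every tree decomposition; so some bag has ≥ 3 vertices and tw(G) ≥ 2. The upper and lower bounds meet at 2, so that is the treewidth.

2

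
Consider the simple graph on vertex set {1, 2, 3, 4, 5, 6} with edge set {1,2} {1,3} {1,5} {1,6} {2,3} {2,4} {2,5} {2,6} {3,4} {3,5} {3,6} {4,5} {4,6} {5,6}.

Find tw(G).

A width-4 tree decomposition is:
Bags: B1 = {1, 2, 3, 5, 6}  B2 = {2, 3, 4, 5, 6}
Tree: B1–B2
Every bag has size at most 5, so the width is 5 − 1 = 4 and tw(G) ≤ 4. On the other hand G contains the 5-clique {1, 2, 3, 5, 6}. A clique must lie in a single bag of any decomposition, so no decomposition can have width below 4. Therefore the treewidth is 4.

4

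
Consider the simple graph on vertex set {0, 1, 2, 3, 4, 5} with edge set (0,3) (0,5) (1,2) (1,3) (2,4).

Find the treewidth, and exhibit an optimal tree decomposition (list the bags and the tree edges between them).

Treewidth 1.
Bags: B1 = {2, 4}  B2 = {1, 2}  B3 = {1, 3}  B4 = {0, 3}  B5 = {0, 5}
Tree: B1–B2, B2–B3, B3–B4, B4–B5

The largest bag has 2 vertices, giving width 1; this decomposition certifies tw(G) ≤ 1. Any graph with an edge has treewidth ≥ 1, and G has the edge 4–2. Combining the bounds, tw(G) = 1.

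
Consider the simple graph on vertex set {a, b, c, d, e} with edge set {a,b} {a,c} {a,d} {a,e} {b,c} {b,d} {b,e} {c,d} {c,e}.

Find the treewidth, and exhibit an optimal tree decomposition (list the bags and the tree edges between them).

Treewidth 3.
One such decomposition:
Bags: B1 = {a, b, c, d}  B2 = {a, b, c, e}
Tree: B1–B2

The largest bag has 4 vertices, giving width 3; this decomposition certifies tw(G) ≤ 3. On the other hand G contains the 4-clique {a, b, c, d}. A clique must lie in a single bag of any decomposition, so no decomposition can have width below 3. Therefore the treewidth is 3.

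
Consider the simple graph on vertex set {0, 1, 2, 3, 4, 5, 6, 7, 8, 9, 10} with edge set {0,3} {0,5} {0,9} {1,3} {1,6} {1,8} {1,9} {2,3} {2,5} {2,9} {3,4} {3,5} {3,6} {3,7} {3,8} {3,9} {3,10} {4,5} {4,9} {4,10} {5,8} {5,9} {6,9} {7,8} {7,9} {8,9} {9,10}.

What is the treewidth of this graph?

A width-3 tree decomposition is:
Bags: B1 = {1, 3, 8, 9}  B2 = {3, 7, 8, 9}  B3 = {3, 5, 8, 9}  B4 = {3, 4, 5, 9}  B5 = {2, 3, 5, 9}  B6 = {3, 4, 9, 10}  B7 = {0, 3, 5, 9}  B8 = {1, 3, 6, 9}
Tree: B1–B2, B1–B3, B3–B4, B3–B5, B4–B6, B4–B7, B1–B8
Each bag holds 4 vertices, so the decomposition has width 3, which upper-bounds the treewidth. For the lower bound, the 4 vertices {1, 3, 8, 9} are pairwise adjacent, and any tree decomposition puts a clique entirely inside one bag — forcing width ≥ 3. The upper and lower bounds meet at 3, so that is the treewidth.

3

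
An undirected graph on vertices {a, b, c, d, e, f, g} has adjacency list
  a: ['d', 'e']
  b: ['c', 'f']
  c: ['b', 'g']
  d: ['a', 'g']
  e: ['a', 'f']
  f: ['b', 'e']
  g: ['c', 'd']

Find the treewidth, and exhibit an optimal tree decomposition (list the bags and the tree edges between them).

The largest bag has 3 vertices, giving width 2; this decomposition certifies tw(G) ≤ 2. The edges c–b–f–e–a–d–g–c form a cycle, so G is not a tree and its treewidth is at least 2. The upper and lower bounds meet at 2, so that is the treewidth.

Treewidth 2.
One such decomposition:
Bags: B1 = {b, c, f}  B2 = {c, e, f}  B3 = {a, c, e}  B4 = {a, c, d}  B5 = {c, d, g}
Tree: B1–B2, B2–B3, B3–B4, B4–B5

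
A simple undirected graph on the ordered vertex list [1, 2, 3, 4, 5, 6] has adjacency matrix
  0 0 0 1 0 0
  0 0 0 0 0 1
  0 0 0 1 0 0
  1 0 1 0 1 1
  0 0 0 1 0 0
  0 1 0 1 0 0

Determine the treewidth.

1

A width-1 tree decomposition is:
Bags: B1 = {4, 6}  B2 = {3, 4}  B3 = {1, 4}  B4 = {2, 6}  B5 = {4, 5}
Tree: B1–B2, B2–B3, B1–B4, B3–B5
Every bag has size at most 2, so the width is 2 − 1 = 1 and tw(G) ≤ 1. Since G has at least one edge (e.g. 6–4), it is not an edgeless graph, so tw(G) ≥ 1. Combining the bounds, tw(G) = 1.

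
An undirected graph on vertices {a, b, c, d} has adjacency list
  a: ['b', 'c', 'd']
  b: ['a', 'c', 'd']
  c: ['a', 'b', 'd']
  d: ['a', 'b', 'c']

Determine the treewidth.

A width-3 tree decomposition is:
Bags: B1 = {a, b, c, d}
Tree: (single bag)
A single bag containing all 4 vertices is trivially a valid decomposition of width 3. For the lower bound, the 4 vertices {a, b, c, d} are pairwise adjacent, and any tree decomposition puts a clique entirely inside one bag — forcing width ≥ 3. Hence tw(G) = 3 exactly.

3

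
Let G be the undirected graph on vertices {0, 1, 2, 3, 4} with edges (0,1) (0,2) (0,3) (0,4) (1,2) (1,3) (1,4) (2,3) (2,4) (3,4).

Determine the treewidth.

4

A width-4 tree decomposition is:
Bags: B1 = {0, 1, 2, 3, 4}
Tree: (single bag)
With just one bag of size 5, the width is 5 − 1 = 4, so tw(G) ≤ 4. Conversely, {0, 1, 2, 3, 4} is a clique of size 5, and the vertices of any clique must share a bag in every tree decomposition; so some bag has ≥ 5 vertices and tw(G) ≥ 4. Therefore the treewidth is 4.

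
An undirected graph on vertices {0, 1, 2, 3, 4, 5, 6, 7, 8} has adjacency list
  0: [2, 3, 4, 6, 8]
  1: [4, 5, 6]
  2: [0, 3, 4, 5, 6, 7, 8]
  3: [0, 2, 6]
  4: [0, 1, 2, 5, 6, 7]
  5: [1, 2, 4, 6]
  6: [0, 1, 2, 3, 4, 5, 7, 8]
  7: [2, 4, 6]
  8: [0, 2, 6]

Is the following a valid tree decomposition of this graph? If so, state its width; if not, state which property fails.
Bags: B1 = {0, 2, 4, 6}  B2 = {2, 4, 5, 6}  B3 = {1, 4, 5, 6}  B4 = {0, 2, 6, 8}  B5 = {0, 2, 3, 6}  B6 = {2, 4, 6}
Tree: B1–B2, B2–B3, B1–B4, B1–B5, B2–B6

A tree decomposition must satisfy three properties: every vertex lies in some bag; for every edge, both endpoints lie together in some bag; and for every vertex, the bags containing it form a connected subtree. Here vertex 7 appears in no bag, so the decomposition is invalid.

No — vertex 7 appears in no bag.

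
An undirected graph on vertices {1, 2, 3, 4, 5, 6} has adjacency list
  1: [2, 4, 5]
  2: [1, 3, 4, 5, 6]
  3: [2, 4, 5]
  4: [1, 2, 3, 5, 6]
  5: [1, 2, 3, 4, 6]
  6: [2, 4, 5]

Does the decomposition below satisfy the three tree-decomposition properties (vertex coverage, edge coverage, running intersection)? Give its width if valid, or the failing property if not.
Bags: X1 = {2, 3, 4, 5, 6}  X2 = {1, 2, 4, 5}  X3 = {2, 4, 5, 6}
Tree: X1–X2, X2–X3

A tree decomposition must satisfy three properties: every vertex lies in some bag; for every edge, both endpoints lie together in some bag; and for every vertex, the bags containing it form a connected subtree. Here bags containing vertex 6 are not connected in the tree, so the decomposition is invalid.

No — bags containing vertex 6 are not connected in the tree.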